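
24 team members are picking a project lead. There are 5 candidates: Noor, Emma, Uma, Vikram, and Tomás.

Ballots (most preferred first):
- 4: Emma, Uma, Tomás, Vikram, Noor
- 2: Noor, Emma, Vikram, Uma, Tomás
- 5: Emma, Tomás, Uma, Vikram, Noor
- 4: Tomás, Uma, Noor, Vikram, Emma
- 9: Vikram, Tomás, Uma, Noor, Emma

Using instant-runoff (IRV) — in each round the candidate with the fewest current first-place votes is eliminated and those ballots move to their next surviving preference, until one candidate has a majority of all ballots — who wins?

Round 1: Noor 2, Emma 9, Uma 0, Vikram 9, Tomás 4. Uma eliminated.
Round 2: Noor 2, Emma 9, Vikram 9, Tomás 4. Noor eliminated.
Round 3: Emma 11, Vikram 9, Tomás 4. Tomás eliminated.
Round 4: Emma 11, Vikram 13. Vikram has a majority (≥13).

Vikram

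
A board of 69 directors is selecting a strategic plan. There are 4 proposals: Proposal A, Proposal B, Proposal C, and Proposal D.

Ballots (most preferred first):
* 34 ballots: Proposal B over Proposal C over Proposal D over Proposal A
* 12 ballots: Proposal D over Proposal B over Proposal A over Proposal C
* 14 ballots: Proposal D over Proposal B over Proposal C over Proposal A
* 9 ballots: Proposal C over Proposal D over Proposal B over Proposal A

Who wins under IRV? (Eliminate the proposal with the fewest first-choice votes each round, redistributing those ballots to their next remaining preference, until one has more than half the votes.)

Round 1: Proposal A 0, Proposal B 34, Proposal C 9, Proposal D 26. Proposal A eliminated.
Round 2: Proposal B 34, Proposal C 9, Proposal D 26. Proposal C eliminated.
Round 3: Proposal B 34, Proposal D 35. Proposal D has a majority (≥35).

Proposal D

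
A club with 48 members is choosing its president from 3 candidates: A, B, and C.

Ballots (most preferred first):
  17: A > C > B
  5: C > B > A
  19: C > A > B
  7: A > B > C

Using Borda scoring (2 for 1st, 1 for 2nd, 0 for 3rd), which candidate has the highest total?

A

A: 17×2 + 5×0 + 19×1 + 7×2 = 67
B: 17×0 + 5×1 + 19×0 + 7×1 = 12
C: 17×1 + 5×2 + 19×2 + 7×0 = 65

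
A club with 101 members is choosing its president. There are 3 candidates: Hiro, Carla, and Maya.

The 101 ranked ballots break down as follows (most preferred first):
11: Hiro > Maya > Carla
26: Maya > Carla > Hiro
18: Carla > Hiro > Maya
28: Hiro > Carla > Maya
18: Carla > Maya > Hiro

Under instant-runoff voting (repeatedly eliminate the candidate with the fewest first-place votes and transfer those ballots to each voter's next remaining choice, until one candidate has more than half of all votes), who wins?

Round 1: Hiro 39, Carla 36, Maya 26. Maya eliminated.
Round 2: Hiro 39, Carla 62. Carla has a majority (≥51).

Carla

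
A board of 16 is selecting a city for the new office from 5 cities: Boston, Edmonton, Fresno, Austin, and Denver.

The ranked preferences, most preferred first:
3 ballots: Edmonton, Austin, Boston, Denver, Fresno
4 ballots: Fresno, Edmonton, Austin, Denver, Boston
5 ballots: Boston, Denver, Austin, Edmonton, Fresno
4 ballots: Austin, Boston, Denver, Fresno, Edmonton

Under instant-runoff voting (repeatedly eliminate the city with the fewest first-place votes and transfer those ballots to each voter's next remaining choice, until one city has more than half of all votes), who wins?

Round 1: Boston 5, Edmonton 3, Fresno 4, Austin 4, Denver 0. Denver eliminated.
Round 2: Boston 5, Edmonton 3, Fresno 4, Austin 4. Edmonton eliminated.
Round 3: Boston 5, Fresno 4, Austin 7. Fresno eliminated.
Round 4: Boston 5, Austin 11. Austin has a majority (≥9).

Austin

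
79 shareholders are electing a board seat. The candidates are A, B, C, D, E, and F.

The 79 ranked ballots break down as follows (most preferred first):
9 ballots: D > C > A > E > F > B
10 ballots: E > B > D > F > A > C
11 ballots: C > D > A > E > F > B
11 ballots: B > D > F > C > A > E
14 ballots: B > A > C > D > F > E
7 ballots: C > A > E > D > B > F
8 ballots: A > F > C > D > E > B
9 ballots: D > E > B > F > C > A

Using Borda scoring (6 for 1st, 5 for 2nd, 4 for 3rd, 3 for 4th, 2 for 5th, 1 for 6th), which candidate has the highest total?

A: 9×4 + 10×2 + 11×4 + 11×2 + 14×5 + 7×5 + 8×6 + 9×1 = 284
B: 9×1 + 10×5 + 11×1 + 11×6 + 14×6 + 7×2 + 8×1 + 9×4 = 278
C: 9×5 + 10×1 + 11×6 + 11×3 + 14×4 + 7×6 + 8×4 + 9×2 = 302
D: 9×6 + 10×4 + 11×5 + 11×5 + 14×3 + 7×3 + 8×3 + 9×6 = 345
E: 9×3 + 10×6 + 11×3 + 11×1 + 14×1 + 7×4 + 8×2 + 9×5 = 234
F: 9×2 + 10×3 + 11×2 + 11×4 + 14×2 + 7×1 + 8×5 + 9×3 = 216

D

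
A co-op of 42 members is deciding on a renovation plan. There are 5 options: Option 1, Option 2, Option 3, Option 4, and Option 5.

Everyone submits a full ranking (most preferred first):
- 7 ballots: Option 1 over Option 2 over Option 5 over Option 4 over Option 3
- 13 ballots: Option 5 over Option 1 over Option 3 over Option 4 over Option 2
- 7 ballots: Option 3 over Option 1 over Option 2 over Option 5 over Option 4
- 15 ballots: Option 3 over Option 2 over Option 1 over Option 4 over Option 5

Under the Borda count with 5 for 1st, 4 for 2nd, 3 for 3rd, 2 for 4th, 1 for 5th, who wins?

Option 1

Option 1: 7×5 + 13×4 + 7×4 + 15×3 = 160
Option 2: 7×4 + 13×1 + 7×3 + 15×4 = 122
Option 3: 7×1 + 13×3 + 7×5 + 15×5 = 156
Option 4: 7×2 + 13×2 + 7×1 + 15×2 = 77
Option 5: 7×3 + 13×5 + 7×2 + 15×1 = 115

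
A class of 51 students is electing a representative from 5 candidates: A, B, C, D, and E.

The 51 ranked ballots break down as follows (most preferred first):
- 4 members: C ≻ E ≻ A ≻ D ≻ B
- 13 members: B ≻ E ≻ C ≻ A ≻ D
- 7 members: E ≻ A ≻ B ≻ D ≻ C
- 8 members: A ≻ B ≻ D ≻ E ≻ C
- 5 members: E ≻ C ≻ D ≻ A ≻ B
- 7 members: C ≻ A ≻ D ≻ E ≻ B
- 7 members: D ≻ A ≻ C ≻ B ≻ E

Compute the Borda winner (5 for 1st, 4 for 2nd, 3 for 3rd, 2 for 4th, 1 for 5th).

A

A: 4×3 + 13×2 + 7×4 + 8×5 + 5×2 + 7×4 + 7×4 = 172
B: 4×1 + 13×5 + 7×3 + 8×4 + 5×1 + 7×1 + 7×2 = 148
C: 4×5 + 13×3 + 7×1 + 8×1 + 5×4 + 7×5 + 7×3 = 150
D: 4×2 + 13×1 + 7×2 + 8×3 + 5×3 + 7×3 + 7×5 = 130
E: 4×4 + 13×4 + 7×5 + 8×2 + 5×5 + 7×2 + 7×1 = 165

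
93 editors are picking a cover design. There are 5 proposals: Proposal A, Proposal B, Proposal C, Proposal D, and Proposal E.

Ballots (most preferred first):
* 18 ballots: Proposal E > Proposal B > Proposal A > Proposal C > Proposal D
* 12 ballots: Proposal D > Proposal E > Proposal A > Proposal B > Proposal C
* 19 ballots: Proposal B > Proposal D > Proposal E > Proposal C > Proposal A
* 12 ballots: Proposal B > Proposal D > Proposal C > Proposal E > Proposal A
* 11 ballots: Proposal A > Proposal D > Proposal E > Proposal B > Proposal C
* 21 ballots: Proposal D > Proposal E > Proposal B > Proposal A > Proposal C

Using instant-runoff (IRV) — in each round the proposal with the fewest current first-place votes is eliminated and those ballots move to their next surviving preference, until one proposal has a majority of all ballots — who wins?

Round 1: Proposal A 11, Proposal B 31, Proposal C 0, Proposal D 33, Proposal E 18. Proposal C eliminated.
Round 2: Proposal A 11, Proposal B 31, Proposal D 33, Proposal E 18. Proposal A eliminated.
Round 3: Proposal B 31, Proposal D 44, Proposal E 18. Proposal E eliminated.
Round 4: Proposal B 49, Proposal D 44. Proposal B has a majority (≥47).

Proposal B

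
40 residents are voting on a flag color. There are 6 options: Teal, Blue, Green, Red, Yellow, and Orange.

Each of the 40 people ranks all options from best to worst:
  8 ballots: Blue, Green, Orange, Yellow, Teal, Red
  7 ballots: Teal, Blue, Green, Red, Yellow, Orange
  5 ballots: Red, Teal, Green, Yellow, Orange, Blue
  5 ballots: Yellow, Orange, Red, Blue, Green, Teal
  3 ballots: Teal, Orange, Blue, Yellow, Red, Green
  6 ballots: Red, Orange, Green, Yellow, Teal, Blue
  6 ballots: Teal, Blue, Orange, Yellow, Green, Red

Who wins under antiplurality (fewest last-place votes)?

Yellow

Last-place votes: Teal 5, Blue 11, Green 3, Red 14, Yellow 0, Orange 7.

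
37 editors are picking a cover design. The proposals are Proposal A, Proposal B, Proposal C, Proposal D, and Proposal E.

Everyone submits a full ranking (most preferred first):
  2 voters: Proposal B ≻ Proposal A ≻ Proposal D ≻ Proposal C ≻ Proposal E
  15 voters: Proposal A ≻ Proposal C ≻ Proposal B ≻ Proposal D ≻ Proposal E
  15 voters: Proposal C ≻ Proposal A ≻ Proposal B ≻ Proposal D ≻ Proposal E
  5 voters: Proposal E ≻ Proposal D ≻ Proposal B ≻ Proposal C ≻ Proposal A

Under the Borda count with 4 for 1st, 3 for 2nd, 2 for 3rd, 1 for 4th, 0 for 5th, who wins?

Proposal C

Proposal A: 2×3 + 15×4 + 15×3 + 5×0 = 111
Proposal B: 2×4 + 15×2 + 15×2 + 5×2 = 78
Proposal C: 2×1 + 15×3 + 15×4 + 5×1 = 112
Proposal D: 2×2 + 15×1 + 15×1 + 5×3 = 49
Proposal E: 2×0 + 15×0 + 15×0 + 5×4 = 20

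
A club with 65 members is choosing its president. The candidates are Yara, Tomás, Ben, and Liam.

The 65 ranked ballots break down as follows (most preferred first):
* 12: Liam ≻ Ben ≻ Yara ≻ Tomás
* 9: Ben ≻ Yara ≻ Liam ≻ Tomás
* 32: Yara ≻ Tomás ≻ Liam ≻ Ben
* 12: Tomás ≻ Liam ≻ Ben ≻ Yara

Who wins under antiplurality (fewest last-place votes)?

Last-place votes: Yara 12, Tomás 21, Ben 32, Liam 0.

Liam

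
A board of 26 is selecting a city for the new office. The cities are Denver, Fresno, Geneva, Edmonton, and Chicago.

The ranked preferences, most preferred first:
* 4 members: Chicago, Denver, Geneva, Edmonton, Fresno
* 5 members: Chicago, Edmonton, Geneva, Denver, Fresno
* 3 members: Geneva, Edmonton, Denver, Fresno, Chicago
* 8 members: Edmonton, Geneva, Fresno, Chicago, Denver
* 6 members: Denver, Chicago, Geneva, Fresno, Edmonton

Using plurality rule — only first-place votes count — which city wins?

First-place votes: Denver 6, Fresno 0, Geneva 3, Edmonton 8, Chicago 9.

Chicago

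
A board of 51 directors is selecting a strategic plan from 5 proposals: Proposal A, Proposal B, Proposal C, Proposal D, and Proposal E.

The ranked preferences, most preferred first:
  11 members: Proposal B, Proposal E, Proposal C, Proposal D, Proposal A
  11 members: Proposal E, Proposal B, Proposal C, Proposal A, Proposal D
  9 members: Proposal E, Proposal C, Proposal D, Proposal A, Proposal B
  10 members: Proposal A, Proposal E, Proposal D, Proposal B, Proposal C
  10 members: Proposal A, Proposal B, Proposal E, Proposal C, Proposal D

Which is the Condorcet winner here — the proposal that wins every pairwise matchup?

Proposal E vs Proposal A: 31–20
Proposal E vs Proposal B: 30–21
Proposal E vs Proposal C: 51–0
Proposal E vs Proposal D: 51–0
Proposal E beats every other proposal.

Proposal E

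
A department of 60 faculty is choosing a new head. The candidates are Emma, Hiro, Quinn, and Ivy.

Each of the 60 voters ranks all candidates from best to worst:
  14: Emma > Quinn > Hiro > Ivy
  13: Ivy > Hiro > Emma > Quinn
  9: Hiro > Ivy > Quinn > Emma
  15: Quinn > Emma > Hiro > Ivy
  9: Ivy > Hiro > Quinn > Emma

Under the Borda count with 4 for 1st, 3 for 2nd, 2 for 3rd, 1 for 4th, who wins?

Emma: 14×4 + 13×2 + 9×1 + 15×3 + 9×1 = 145
Hiro: 14×2 + 13×3 + 9×4 + 15×2 + 9×3 = 160
Quinn: 14×3 + 13×1 + 9×2 + 15×4 + 9×2 = 151
Ivy: 14×1 + 13×4 + 9×3 + 15×1 + 9×4 = 144

Hiro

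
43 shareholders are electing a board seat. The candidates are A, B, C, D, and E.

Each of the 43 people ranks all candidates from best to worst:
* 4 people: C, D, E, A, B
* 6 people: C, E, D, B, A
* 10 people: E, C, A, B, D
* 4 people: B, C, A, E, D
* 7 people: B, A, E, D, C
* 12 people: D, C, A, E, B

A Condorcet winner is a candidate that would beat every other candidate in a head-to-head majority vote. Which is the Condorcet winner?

C

C vs A: 36–7
C vs B: 32–11
C vs D: 24–19
C vs E: 26–17
C beats every other candidate.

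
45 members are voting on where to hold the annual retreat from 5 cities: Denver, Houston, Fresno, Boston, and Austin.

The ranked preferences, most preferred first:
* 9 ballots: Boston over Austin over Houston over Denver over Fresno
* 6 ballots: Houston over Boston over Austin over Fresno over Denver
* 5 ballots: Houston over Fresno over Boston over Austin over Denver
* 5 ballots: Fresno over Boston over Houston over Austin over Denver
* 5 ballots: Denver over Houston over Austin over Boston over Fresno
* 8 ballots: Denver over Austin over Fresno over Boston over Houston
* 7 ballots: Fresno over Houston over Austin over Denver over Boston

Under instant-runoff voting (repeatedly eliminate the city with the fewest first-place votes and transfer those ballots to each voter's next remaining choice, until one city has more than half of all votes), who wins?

Round 1: Denver 13, Houston 11, Fresno 12, Boston 9, Austin 0. Austin eliminated.
Round 2: Denver 13, Houston 11, Fresno 12, Boston 9. Boston eliminated.
Round 3: Denver 13, Houston 20, Fresno 12. Fresno eliminated.
Round 4: Denver 13, Houston 32. Houston has a majority (≥23).

Houston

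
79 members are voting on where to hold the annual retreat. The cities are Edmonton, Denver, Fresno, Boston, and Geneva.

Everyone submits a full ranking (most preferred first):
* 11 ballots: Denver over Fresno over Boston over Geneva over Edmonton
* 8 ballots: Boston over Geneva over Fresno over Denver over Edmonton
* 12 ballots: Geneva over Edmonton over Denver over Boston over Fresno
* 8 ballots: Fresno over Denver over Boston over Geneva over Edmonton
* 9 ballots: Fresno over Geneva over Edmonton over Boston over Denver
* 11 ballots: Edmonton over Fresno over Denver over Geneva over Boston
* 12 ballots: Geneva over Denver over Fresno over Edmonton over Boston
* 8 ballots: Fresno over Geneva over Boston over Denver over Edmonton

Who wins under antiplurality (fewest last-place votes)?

Last-place votes: Edmonton 35, Denver 9, Fresno 12, Boston 23, Geneva 0.

Geneva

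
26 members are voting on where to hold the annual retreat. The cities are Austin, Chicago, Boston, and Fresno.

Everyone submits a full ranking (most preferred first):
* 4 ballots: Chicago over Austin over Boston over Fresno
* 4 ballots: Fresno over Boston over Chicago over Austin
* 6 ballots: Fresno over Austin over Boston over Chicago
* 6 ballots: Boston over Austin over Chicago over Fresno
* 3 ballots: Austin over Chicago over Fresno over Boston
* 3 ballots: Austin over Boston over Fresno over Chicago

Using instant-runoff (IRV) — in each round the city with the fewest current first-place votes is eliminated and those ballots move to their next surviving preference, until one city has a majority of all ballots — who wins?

Round 1: Austin 6, Chicago 4, Boston 6, Fresno 10. Chicago eliminated.
Round 2: Austin 10, Boston 6, Fresno 10. Boston eliminated.
Round 3: Austin 16, Fresno 10. Austin has a majority (≥14).

Austin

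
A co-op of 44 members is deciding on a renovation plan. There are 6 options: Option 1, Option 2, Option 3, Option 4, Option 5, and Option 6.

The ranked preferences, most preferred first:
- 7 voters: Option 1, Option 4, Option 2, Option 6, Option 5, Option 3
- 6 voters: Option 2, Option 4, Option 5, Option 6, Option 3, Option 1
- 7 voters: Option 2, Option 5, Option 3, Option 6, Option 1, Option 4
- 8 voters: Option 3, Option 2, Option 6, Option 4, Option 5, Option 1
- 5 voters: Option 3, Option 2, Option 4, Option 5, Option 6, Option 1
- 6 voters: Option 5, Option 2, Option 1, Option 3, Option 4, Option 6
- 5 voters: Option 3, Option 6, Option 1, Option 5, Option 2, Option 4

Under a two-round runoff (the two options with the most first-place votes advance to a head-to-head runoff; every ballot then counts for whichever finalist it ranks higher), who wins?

Option 2

Round 1 first-place votes: Option 1 7, Option 2 13, Option 3 18, Option 4 0, Option 5 6, Option 6 0. Option 3 and Option 2 advance.
Runoff: Option 3 is ranked above Option 2 on 18 ballots, Option 2 above Option 3 on 26.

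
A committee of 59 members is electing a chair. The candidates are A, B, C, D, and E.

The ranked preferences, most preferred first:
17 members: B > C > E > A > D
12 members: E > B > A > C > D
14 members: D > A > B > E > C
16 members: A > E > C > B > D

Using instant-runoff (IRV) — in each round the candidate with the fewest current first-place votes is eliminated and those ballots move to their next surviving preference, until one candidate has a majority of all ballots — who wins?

Round 1: A 16, B 17, C 0, D 14, E 12. C eliminated.
Round 2: A 16, B 17, D 14, E 12. E eliminated.
Round 3: A 16, B 29, D 14. D eliminated.
Round 4: A 30, B 29. A has a majority (≥30).

A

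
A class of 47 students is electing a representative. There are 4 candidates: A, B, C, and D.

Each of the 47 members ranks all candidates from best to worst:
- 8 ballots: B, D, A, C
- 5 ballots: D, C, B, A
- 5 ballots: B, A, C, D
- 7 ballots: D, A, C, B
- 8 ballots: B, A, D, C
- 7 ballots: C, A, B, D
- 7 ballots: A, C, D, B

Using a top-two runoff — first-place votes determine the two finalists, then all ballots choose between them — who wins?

B

Round 1 first-place votes: A 7, B 21, C 7, D 12. B and D advance.
Runoff: B is ranked above D on 28 ballots, D above B on 19.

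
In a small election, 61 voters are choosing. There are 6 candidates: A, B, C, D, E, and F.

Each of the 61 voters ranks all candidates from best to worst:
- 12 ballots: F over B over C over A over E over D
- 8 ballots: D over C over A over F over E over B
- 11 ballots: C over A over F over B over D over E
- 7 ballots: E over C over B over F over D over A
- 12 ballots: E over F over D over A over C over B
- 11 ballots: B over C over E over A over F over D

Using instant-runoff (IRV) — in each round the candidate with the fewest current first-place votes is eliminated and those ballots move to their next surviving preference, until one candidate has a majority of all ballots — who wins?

C

Round 1: A 0, B 11, C 11, D 8, E 19, F 12. A eliminated.
Round 2: B 11, C 11, D 8, E 19, F 12. D eliminated.
Round 3: B 11, C 19, E 19, F 12. B eliminated.
Round 4: C 30, E 19, F 12. F eliminated.
Round 5: C 42, E 19. C has a majority (≥31).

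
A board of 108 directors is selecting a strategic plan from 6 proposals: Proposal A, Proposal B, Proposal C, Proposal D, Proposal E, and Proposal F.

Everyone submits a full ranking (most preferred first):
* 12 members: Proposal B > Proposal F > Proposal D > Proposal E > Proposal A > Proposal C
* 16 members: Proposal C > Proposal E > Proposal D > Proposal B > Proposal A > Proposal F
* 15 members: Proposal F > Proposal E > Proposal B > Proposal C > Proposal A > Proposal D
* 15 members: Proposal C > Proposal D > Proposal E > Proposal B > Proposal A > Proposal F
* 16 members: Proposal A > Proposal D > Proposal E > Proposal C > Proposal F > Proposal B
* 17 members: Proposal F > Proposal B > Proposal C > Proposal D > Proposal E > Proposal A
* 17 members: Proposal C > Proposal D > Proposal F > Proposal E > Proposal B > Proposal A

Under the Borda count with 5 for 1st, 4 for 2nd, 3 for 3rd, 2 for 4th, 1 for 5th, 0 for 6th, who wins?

Proposal C

Proposal A: 12×1 + 16×1 + 15×1 + 15×1 + 16×5 + 17×0 + 17×0 = 138
Proposal B: 12×5 + 16×2 + 15×3 + 15×2 + 16×0 + 17×4 + 17×1 = 252
Proposal C: 12×0 + 16×5 + 15×2 + 15×5 + 16×2 + 17×3 + 17×5 = 353
Proposal D: 12×3 + 16×3 + 15×0 + 15×4 + 16×4 + 17×2 + 17×4 = 310
Proposal E: 12×2 + 16×4 + 15×4 + 15×3 + 16×3 + 17×1 + 17×2 = 292
Proposal F: 12×4 + 16×0 + 15×5 + 15×0 + 16×1 + 17×5 + 17×3 = 275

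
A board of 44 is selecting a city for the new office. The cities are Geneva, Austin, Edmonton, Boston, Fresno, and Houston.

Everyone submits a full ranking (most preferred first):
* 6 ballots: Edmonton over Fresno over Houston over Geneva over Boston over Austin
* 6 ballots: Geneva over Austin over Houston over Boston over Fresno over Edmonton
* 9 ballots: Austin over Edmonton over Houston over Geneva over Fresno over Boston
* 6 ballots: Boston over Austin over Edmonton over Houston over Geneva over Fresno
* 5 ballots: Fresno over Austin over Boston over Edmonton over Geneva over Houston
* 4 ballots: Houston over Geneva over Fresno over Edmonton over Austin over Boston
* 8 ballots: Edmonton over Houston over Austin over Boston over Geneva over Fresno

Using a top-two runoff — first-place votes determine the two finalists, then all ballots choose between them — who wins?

Round 1 first-place votes: Geneva 6, Austin 9, Edmonton 14, Boston 6, Fresno 5, Houston 4. Edmonton and Austin advance.
Runoff: Edmonton is ranked above Austin on 18 ballots, Austin above Edmonton on 26.

Austin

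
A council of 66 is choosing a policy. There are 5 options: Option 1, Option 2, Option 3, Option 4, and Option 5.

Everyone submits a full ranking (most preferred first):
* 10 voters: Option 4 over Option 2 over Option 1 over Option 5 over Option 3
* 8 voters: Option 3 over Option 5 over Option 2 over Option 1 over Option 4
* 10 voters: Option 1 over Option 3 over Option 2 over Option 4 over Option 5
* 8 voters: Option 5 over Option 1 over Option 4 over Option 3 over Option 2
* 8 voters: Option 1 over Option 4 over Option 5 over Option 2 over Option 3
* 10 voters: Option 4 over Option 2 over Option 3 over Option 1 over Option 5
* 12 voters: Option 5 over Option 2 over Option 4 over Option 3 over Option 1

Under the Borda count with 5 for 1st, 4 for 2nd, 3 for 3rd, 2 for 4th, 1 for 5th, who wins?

Option 4

Option 1: 10×3 + 8×2 + 10×5 + 8×4 + 8×5 + 10×2 + 12×1 = 200
Option 2: 10×4 + 8×3 + 10×3 + 8×1 + 8×2 + 10×4 + 12×4 = 206
Option 3: 10×1 + 8×5 + 10×4 + 8×2 + 8×1 + 10×3 + 12×2 = 168
Option 4: 10×5 + 8×1 + 10×2 + 8×3 + 8×4 + 10×5 + 12×3 = 220
Option 5: 10×2 + 8×4 + 10×1 + 8×5 + 8×3 + 10×1 + 12×5 = 196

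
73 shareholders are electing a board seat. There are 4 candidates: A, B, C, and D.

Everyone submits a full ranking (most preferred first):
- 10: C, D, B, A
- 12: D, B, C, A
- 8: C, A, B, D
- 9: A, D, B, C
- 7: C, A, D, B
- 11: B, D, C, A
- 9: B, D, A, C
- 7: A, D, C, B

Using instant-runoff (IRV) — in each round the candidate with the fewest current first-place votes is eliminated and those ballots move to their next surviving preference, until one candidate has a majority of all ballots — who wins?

Round 1: A 16, B 20, C 25, D 12. D eliminated.
Round 2: A 16, B 32, C 25. A eliminated.
Round 3: B 41, C 32. B has a majority (≥37).

B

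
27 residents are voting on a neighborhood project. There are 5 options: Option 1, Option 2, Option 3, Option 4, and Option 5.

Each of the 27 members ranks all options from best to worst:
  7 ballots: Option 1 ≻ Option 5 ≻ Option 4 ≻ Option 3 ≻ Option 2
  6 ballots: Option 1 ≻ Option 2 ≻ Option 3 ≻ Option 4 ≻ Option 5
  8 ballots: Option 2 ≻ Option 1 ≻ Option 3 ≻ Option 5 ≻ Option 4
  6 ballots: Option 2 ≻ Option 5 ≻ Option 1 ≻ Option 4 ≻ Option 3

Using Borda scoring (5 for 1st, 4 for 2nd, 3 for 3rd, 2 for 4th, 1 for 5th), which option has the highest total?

Option 1: 7×5 + 6×5 + 8×4 + 6×3 = 115
Option 2: 7×1 + 6×4 + 8×5 + 6×5 = 101
Option 3: 7×2 + 6×3 + 8×3 + 6×1 = 62
Option 4: 7×3 + 6×2 + 8×1 + 6×2 = 53
Option 5: 7×4 + 6×1 + 8×2 + 6×4 = 74

Option 1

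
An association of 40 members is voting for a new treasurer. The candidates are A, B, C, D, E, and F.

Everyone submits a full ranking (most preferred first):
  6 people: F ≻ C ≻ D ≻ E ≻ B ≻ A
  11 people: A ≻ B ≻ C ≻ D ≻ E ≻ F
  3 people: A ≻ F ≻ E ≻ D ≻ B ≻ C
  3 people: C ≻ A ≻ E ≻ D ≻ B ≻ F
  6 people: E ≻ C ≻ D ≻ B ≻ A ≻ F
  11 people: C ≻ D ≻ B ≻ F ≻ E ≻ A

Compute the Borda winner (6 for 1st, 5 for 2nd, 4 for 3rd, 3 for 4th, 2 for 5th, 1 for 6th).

C

A: 6×1 + 11×6 + 3×6 + 3×5 + 6×2 + 11×1 = 128
B: 6×2 + 11×5 + 3×2 + 3×2 + 6×3 + 11×4 = 141
C: 6×5 + 11×4 + 3×1 + 3×6 + 6×5 + 11×6 = 191
D: 6×4 + 11×3 + 3×3 + 3×3 + 6×4 + 11×5 = 154
E: 6×3 + 11×2 + 3×4 + 3×4 + 6×6 + 11×2 = 122
F: 6×6 + 11×1 + 3×5 + 3×1 + 6×1 + 11×3 = 104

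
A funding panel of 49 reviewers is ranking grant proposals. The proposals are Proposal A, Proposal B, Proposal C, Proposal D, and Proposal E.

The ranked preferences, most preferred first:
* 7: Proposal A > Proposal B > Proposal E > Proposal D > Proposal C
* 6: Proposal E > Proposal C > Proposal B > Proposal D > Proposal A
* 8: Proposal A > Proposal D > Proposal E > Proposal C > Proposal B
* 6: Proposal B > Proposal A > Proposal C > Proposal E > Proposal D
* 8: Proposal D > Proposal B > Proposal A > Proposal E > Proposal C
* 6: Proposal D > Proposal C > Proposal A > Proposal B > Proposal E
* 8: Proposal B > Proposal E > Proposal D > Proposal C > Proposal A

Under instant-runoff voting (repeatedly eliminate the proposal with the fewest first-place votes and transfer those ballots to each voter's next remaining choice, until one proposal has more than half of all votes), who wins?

Round 1: Proposal A 15, Proposal B 14, Proposal C 0, Proposal D 14, Proposal E 6. Proposal C eliminated.
Round 2: Proposal A 15, Proposal B 14, Proposal D 14, Proposal E 6. Proposal E eliminated.
Round 3: Proposal A 15, Proposal B 20, Proposal D 14. Proposal D eliminated.
Round 4: Proposal A 21, Proposal B 28. Proposal B has a majority (≥25).

Proposal B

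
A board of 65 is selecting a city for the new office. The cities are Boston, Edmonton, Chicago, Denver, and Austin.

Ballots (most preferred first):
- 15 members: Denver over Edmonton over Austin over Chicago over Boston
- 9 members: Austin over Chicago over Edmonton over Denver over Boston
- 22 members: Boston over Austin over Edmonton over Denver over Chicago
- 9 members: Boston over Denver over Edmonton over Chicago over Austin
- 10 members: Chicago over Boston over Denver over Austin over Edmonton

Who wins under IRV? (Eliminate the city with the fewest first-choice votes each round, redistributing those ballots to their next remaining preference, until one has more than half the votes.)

Round 1: Boston 31, Edmonton 0, Chicago 10, Denver 15, Austin 9. Edmonton eliminated.
Round 2: Boston 31, Chicago 10, Denver 15, Austin 9. Austin eliminated.
Round 3: Boston 31, Chicago 19, Denver 15. Denver eliminated.
Round 4: Boston 31, Chicago 34. Chicago has a majority (≥33).

Chicago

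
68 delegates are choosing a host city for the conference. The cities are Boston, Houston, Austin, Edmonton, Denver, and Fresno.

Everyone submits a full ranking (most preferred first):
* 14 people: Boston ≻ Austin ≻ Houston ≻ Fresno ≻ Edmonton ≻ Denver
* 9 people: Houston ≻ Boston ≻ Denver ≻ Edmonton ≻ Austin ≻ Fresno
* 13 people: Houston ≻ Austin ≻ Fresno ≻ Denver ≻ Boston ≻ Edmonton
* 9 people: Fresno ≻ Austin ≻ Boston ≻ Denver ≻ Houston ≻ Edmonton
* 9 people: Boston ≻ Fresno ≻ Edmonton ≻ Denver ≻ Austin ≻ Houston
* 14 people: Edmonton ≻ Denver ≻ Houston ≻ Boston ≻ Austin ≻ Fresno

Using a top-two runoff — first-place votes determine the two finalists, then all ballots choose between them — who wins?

Houston

Round 1 first-place votes: Boston 23, Houston 22, Austin 0, Edmonton 14, Denver 0, Fresno 9. Boston and Houston advance.
Runoff: Boston is ranked above Houston on 32 ballots, Houston above Boston on 36.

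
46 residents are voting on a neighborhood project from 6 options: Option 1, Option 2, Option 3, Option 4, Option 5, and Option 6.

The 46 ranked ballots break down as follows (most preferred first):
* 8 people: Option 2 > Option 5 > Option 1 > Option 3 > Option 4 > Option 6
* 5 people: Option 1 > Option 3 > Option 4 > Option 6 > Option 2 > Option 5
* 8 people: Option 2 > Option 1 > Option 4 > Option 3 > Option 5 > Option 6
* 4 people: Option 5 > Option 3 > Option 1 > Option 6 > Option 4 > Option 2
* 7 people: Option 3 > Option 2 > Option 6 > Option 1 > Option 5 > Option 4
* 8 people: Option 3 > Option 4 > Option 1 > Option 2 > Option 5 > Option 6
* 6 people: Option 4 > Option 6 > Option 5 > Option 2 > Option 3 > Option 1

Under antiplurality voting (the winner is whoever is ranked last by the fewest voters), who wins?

Last-place votes: Option 1 6, Option 2 4, Option 3 0, Option 4 7, Option 5 5, Option 6 24.

Option 3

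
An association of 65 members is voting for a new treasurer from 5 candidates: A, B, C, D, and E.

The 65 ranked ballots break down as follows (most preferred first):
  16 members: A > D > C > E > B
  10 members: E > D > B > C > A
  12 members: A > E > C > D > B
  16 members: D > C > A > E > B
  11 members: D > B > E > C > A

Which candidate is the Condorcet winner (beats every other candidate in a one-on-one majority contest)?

D vs A: 37–28
D vs B: 65–0
D vs C: 53–12
D vs E: 43–22
D beats every other candidate.

D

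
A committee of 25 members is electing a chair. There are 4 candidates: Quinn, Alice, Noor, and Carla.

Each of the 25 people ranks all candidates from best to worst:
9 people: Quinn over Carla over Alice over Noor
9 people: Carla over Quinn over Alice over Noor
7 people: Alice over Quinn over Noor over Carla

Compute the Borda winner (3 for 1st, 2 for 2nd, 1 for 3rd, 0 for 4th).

Quinn

Quinn: 9×3 + 9×2 + 7×2 = 59
Alice: 9×1 + 9×1 + 7×3 = 39
Noor: 9×0 + 9×0 + 7×1 = 7
Carla: 9×2 + 9×3 + 7×0 = 45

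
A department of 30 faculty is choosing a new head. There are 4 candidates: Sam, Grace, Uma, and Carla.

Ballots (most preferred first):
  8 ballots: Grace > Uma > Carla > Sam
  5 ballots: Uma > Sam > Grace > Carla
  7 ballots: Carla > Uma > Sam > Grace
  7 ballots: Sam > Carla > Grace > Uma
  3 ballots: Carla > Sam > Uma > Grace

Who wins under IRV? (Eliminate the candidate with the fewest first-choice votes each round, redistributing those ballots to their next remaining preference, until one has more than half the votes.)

Round 1: Sam 7, Grace 8, Uma 5, Carla 10. Uma eliminated.
Round 2: Sam 12, Grace 8, Carla 10. Grace eliminated.
Round 3: Sam 12, Carla 18. Carla has a majority (≥16).

Carla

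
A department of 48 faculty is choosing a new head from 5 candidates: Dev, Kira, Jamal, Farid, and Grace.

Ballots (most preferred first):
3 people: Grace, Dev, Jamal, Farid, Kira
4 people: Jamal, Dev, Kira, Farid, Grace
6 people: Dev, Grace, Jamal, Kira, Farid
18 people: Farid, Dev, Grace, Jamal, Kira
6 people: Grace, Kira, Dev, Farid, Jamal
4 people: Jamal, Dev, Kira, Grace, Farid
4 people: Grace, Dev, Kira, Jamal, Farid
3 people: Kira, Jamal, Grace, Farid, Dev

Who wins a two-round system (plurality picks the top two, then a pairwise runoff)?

Grace

Round 1 first-place votes: Dev 6, Kira 3, Jamal 8, Farid 18, Grace 13. Farid and Grace advance.
Runoff: Farid is ranked above Grace on 22 ballots, Grace above Farid on 26.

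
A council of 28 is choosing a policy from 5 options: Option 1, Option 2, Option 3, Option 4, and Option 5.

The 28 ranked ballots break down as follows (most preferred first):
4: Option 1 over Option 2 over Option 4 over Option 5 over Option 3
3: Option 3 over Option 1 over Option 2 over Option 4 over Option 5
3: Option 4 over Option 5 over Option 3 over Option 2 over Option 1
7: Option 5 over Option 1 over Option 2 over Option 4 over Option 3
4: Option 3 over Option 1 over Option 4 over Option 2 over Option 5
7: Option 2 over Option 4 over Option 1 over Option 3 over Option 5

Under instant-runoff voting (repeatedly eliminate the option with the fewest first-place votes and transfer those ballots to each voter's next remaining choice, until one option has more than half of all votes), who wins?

Round 1: Option 1 4, Option 2 7, Option 3 7, Option 4 3, Option 5 7. Option 4 eliminated.
Round 2: Option 1 4, Option 2 7, Option 3 7, Option 5 10. Option 1 eliminated.
Round 3: Option 2 11, Option 3 7, Option 5 10. Option 3 eliminated.
Round 4: Option 2 18, Option 5 10. Option 2 has a majority (≥15).

Option 2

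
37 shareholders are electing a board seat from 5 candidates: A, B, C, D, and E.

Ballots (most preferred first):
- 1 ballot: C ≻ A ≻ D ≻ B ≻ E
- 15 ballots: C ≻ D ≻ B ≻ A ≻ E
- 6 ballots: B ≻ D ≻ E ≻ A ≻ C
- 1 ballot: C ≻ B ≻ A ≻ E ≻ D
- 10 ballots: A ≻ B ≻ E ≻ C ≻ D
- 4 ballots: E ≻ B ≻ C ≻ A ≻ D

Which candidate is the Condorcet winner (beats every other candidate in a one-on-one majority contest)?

B vs A: 26–11
B vs C: 20–17
B vs D: 21–16
B vs E: 33–4
B beats every other candidate.

B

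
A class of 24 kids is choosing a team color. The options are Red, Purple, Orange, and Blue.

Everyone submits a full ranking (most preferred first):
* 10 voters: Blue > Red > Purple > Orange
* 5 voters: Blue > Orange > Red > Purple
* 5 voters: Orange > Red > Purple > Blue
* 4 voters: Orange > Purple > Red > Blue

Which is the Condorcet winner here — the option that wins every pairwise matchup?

Blue

Blue vs Red: 15–9
Blue vs Purple: 15–9
Blue vs Orange: 15–9
Blue beats every other option.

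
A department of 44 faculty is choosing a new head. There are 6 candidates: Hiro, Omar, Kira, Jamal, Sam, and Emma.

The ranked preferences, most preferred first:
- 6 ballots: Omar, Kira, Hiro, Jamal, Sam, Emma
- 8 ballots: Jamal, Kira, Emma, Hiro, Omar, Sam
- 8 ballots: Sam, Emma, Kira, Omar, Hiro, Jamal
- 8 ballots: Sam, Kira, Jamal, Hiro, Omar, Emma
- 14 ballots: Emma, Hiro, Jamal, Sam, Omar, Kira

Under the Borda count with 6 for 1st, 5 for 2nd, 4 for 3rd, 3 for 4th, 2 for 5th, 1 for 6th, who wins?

Emma

Hiro: 6×4 + 8×3 + 8×2 + 8×3 + 14×5 = 158
Omar: 6×6 + 8×2 + 8×3 + 8×2 + 14×2 = 120
Kira: 6×5 + 8×5 + 8×4 + 8×5 + 14×1 = 156
Jamal: 6×3 + 8×6 + 8×1 + 8×4 + 14×4 = 162
Sam: 6×2 + 8×1 + 8×6 + 8×6 + 14×3 = 158
Emma: 6×1 + 8×4 + 8×5 + 8×1 + 14×6 = 170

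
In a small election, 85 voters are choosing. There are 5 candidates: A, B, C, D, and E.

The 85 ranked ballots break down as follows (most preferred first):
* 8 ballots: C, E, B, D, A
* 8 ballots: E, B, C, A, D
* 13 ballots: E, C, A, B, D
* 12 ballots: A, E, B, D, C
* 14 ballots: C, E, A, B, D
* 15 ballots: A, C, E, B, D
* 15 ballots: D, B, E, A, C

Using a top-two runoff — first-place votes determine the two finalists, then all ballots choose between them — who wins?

Round 1 first-place votes: A 27, B 0, C 22, D 15, E 21. A and C advance.
Runoff: A is ranked above C on 42 ballots, C above A on 43.

C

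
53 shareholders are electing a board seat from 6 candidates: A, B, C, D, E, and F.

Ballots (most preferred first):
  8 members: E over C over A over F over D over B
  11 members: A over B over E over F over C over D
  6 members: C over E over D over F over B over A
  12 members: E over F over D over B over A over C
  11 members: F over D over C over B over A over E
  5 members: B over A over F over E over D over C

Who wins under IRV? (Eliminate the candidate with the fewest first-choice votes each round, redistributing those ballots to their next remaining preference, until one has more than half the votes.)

A

Round 1: A 11, B 5, C 6, D 0, E 20, F 11. D eliminated.
Round 2: A 11, B 5, C 6, E 20, F 11. B eliminated.
Round 3: A 16, C 6, E 20, F 11. C eliminated.
Round 4: A 16, E 26, F 11. F eliminated.
Round 5: A 27, E 26. A has a majority (≥27).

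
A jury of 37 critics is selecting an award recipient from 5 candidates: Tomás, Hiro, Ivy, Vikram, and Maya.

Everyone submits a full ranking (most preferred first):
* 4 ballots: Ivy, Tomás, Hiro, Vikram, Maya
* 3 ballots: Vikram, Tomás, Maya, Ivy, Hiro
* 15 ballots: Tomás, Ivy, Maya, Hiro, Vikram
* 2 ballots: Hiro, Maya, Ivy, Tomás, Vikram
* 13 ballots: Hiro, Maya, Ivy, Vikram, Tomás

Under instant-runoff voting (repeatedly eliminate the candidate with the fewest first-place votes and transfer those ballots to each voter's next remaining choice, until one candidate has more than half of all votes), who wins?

Round 1: Tomás 15, Hiro 15, Ivy 4, Vikram 3, Maya 0. Maya eliminated.
Round 2: Tomás 15, Hiro 15, Ivy 4, Vikram 3. Vikram eliminated.
Round 3: Tomás 18, Hiro 15, Ivy 4. Ivy eliminated.
Round 4: Tomás 22, Hiro 15. Tomás has a majority (≥19).

Tomás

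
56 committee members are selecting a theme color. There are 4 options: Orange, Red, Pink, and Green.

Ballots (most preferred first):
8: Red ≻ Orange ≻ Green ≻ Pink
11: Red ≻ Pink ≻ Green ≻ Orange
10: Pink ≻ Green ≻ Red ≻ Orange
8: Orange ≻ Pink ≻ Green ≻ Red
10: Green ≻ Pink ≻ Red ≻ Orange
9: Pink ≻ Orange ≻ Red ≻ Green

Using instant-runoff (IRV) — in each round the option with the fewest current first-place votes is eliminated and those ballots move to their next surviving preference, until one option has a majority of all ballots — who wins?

Round 1: Orange 8, Red 19, Pink 19, Green 10. Orange eliminated.
Round 2: Red 19, Pink 27, Green 10. Green eliminated.
Round 3: Red 19, Pink 37. Pink has a majority (≥29).

Pink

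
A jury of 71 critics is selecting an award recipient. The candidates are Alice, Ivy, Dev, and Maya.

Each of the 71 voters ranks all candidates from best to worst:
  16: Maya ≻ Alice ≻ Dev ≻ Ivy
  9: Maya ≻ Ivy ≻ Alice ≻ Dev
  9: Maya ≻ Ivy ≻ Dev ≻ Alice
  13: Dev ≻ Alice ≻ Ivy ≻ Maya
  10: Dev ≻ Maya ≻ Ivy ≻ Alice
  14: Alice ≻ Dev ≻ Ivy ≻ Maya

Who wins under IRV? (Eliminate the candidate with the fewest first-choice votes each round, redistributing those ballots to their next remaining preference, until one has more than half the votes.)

Dev

Round 1: Alice 14, Ivy 0, Dev 23, Maya 34. Ivy eliminated.
Round 2: Alice 14, Dev 23, Maya 34. Alice eliminated.
Round 3: Dev 37, Maya 34. Dev has a majority (≥36).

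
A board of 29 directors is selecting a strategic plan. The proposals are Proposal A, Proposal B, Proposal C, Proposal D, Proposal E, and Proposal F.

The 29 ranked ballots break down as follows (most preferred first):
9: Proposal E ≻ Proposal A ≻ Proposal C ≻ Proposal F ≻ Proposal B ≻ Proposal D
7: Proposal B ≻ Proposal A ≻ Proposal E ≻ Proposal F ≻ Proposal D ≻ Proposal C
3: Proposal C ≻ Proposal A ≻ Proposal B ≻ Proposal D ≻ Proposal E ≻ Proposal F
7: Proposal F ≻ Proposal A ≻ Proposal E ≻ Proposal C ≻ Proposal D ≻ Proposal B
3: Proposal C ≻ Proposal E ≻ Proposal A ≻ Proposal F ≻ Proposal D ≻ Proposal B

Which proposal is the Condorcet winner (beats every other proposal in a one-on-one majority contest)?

Proposal A vs Proposal B: 22–7
Proposal A vs Proposal C: 23–6
Proposal A vs Proposal D: 29–0
Proposal A vs Proposal E: 17–12
Proposal A vs Proposal F: 22–7
Proposal A beats every other proposal.

Proposal A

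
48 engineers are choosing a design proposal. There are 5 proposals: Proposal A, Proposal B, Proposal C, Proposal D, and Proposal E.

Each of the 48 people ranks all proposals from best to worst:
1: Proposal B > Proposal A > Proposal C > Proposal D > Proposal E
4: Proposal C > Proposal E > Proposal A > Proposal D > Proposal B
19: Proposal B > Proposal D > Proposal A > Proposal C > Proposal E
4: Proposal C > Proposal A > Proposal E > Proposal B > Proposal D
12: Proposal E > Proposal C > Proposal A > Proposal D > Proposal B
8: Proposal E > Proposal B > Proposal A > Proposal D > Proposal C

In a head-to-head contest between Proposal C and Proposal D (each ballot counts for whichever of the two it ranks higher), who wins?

Proposal D

Proposal C is ranked above Proposal D on 21 ballots; Proposal D above Proposal C on 27.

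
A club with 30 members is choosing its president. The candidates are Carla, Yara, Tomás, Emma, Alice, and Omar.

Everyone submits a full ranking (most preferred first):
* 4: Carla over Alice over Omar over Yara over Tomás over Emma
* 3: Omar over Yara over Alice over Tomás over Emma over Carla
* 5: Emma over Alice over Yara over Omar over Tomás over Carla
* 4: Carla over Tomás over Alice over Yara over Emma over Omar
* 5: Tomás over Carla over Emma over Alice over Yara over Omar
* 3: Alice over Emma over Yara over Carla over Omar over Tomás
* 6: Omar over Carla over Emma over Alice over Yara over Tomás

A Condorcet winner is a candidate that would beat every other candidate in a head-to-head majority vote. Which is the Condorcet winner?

Carla

Carla vs Yara: 19–11
Carla vs Tomás: 17–13
Carla vs Emma: 19–11
Carla vs Alice: 19–11
Carla vs Omar: 16–14
Carla beats every other candidate.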